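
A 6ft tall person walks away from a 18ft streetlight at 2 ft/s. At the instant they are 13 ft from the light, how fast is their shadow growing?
1 ft/s

By similar triangles: 18/(x+s) = 6/s
Solving: s = 6x/12
ds/dt = 6/12 · dx/dt = 1/2 · 2 = 1 ft/s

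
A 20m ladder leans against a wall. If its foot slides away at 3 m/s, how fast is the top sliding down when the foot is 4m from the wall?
√6/4 ≈ 0.6124 m/s

x² + y² = 20²
2x·dx/dt + 2y·dy/dt = 0
dy/dt = -x/y · dx/dt = -4/(8√6) · 3 = -√6/4 m/s
The top is descending at √6/4 ≈ 0.6124 m/s.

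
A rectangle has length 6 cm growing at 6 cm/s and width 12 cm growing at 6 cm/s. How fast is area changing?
108 cm²/s

A = lw
dA/dt = w·dl/dt + l·dw/dt = 12·6 + 6·6 = 108 cm²/s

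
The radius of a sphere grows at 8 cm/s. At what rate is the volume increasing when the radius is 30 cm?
28800π cm³/s

V = (4/3)πr³
dV/dt = dV/dr · dr/dt = 4πr² · 8
At r = 30: dV/dt = 28800π cm³/s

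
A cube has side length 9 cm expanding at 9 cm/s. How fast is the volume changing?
2187 cm³/s

V = s³
dV/dt = 3s² · ds/dt = 3·9²·9 = 2187 cm³/s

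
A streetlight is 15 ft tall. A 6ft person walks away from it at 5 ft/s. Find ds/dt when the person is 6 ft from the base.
10/3 ft/s

By similar triangles: 15/(x+s) = 6/s
Solving: s = 6x/9
ds/dt = 6/9 · dx/dt = 2/3 · 5 = 10/3 ft/s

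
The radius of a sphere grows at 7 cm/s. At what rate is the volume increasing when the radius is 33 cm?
30492π cm³/s

V = (4/3)πr³
dV/dt = dV/dr · dr/dt = 4πr² · 7
At r = 33: dV/dt = 30492π cm³/s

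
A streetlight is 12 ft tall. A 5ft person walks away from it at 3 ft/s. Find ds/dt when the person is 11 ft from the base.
15/7 ft/s

By similar triangles: 12/(x+s) = 5/s
Solving: s = 5x/7
ds/dt = 5/7 · dx/dt = 5/7 · 3 = 15/7 ft/s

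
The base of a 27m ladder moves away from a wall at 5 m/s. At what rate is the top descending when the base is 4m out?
20√713/713 ≈ 0.749 m/s

x² + y² = 27²
2x·dx/dt + 2y·dy/dt = 0
dy/dt = -x/y · dx/dt = -4/√713 · 5 = -20√713/713 m/s
The top is descending at 20√713/713 ≈ 0.749 m/s.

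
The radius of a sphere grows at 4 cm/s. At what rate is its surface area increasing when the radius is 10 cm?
320π cm²/s

S = 4πr²
dS/dt = dS/dr · dr/dt = 8πr · 4
At r = 10: dS/dt = 320π cm²/s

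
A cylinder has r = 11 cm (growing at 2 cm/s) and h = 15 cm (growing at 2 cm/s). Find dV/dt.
902π cm³/s

V = πr²h
dV/dt = 2πrh·dr/dt + πr²·dh/dt
= 2π(11)(15)(2) + π(11)²(2)
= 902π cm³/s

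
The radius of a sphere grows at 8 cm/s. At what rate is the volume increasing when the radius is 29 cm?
26912π cm³/s

V = (4/3)πr³
dV/dt = dV/dr · dr/dt = 4πr² · 8
At r = 29: dV/dt = 26912π cm³/s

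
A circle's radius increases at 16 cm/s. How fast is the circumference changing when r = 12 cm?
32π cm/s

C = 2πr
dC/dt = 2π · dr/dt = 2π · 16 = 32π cm/s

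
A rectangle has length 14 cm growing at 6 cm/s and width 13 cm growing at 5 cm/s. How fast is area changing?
148 cm²/s

A = lw
dA/dt = w·dl/dt + l·dw/dt = 13·6 + 14·5 = 148 cm²/s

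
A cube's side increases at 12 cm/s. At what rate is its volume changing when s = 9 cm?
2916 cm³/s

V = s³
dV/dt = 3s² · ds/dt = 3·9²·12 = 2916 cm³/s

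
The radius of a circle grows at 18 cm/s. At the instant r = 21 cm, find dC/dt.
36π cm/s

C = 2πr
dC/dt = 2π · dr/dt = 2π · 18 = 36π cm/s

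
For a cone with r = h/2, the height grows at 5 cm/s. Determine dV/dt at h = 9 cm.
405π/4 cm³/s

V = (1/3)π(h/2)²h = πh³/12
dV/dt = πh²/4 · 5
At h = 9: dV/dt = 405π/4 cm³/s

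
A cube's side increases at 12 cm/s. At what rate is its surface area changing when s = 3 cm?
432 cm²/s

A = 6s²
dA/dt = 12s · ds/dt = 12·3·12 = 432 cm²/s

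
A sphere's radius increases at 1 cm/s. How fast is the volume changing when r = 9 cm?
324π cm³/s

V = (4/3)πr³
dV/dt = dV/dr · dr/dt = 4πr² · 1
At r = 9: dV/dt = 324π cm³/s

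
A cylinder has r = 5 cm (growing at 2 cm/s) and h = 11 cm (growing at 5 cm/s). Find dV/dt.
345π cm³/s

V = πr²h
dV/dt = 2πrh·dr/dt + πr²·dh/dt
= 2π(5)(11)(2) + π(5)²(5)
= 345π cm³/s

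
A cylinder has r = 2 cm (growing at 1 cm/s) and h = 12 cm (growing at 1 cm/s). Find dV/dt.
52π cm³/s

V = πr²h
dV/dt = 2πrh·dr/dt + πr²·dh/dt
= 2π(2)(12)(1) + π(2)²(1)
= 52π cm³/s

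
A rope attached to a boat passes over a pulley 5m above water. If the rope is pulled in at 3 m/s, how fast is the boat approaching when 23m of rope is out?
23√14/28 ≈ 3.074 m/s

rope² = x² + 5²
x = √(23² - 5²) = 6√14
dx/dt = (rope/x) · d(rope)/dt = (23/(6√14)) · (-3) = -23√14/28 m/s
The boat approaches at 23√14/28 ≈ 3.074 m/s.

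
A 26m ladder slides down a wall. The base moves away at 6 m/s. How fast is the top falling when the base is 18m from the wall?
27√22/22 ≈ 5.756 m/s

x² + y² = 26²
2x·dx/dt + 2y·dy/dt = 0
dy/dt = -x/y · dx/dt = -18/(4√22) · 6 = -27√22/22 m/s
The top is descending at 27√22/22 ≈ 5.756 m/s.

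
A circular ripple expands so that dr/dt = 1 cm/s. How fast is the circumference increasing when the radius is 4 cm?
2π cm/s

C = 2πr
dC/dt = 2π · dr/dt = 2π · 1 = 2π cm/s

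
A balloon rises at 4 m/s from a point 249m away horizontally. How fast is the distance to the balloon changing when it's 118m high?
472√3037/15185 ≈ 1.713 m/s

z² = 249² + y²
z = √(249² + 118²) = 5√3037
dz/dt = y/z · dy/dt = 118/(5√3037) · 4 = 472√3037/15185 ≈ 1.713 m/s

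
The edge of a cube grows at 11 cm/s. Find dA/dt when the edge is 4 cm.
528 cm²/s

A = 6s²
dA/dt = 12s · ds/dt = 12·4·11 = 528 cm²/s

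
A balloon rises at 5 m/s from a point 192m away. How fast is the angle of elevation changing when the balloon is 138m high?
0.017171 rad/s

tan(θ) = y/192
sec²(θ) · dθ/dt = (1/192) · dy/dt
dθ/dt = cos²(θ)/192 · 5 = 192/(192² + 138²) · 5
dθ/dt = 0.017171 rad/s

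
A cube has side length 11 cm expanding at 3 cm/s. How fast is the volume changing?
1089 cm³/s

V = s³
dV/dt = 3s² · ds/dt = 3·11²·3 = 1089 cm³/s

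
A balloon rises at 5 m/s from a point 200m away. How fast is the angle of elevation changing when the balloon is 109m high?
0.019275 rad/s

tan(θ) = y/200
sec²(θ) · dθ/dt = (1/200) · dy/dt
dθ/dt = cos²(θ)/200 · 5 = 200/(200² + 109²) · 5
dθ/dt = 0.019275 rad/s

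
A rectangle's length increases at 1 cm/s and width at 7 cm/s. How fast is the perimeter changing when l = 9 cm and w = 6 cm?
16 cm/s

P = 2(l + w)
dP/dt = 2(dl/dt + dw/dt) = 2(1 + 7) = 16 cm/s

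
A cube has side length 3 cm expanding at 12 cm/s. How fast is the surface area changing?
432 cm²/s

A = 6s²
dA/dt = 12s · ds/dt = 12·3·12 = 432 cm²/s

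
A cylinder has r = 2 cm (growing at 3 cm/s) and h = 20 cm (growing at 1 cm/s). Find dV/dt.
244π cm³/s

V = πr²h
dV/dt = 2πrh·dr/dt + πr²·dh/dt
= 2π(2)(20)(3) + π(2)²(1)
= 244π cm³/s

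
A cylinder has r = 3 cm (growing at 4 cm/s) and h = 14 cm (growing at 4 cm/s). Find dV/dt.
372π cm³/s

V = πr²h
dV/dt = 2πrh·dr/dt + πr²·dh/dt
= 2π(3)(14)(4) + π(3)²(4)
= 372π cm³/s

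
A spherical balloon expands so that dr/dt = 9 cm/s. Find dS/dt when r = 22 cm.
1584π cm²/s

S = 4πr²
dS/dt = dS/dr · dr/dt = 8πr · 9
At r = 22: dS/dt = 1584π cm²/s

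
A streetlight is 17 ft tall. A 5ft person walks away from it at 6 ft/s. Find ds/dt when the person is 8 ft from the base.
5/2 ft/s

By similar triangles: 17/(x+s) = 5/s
Solving: s = 5x/12
ds/dt = 5/12 · dx/dt = 5/12 · 6 = 5/2 ft/s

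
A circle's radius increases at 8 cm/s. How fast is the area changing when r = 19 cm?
304π cm²/s

A = πr²
dA/dt = 2πr · dr/dt = 2π(19)(8) = 304π cm²/s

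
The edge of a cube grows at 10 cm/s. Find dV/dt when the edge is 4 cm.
480 cm³/s

V = s³
dV/dt = 3s² · ds/dt = 3·4²·10 = 480 cm³/s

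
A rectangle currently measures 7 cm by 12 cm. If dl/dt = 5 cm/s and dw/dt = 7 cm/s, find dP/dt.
24 cm/s

P = 2(l + w)
dP/dt = 2(dl/dt + dw/dt) = 2(5 + 7) = 24 cm/s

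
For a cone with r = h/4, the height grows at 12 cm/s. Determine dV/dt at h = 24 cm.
432π cm³/s

V = (1/3)π(h/4)²h = πh³/48
dV/dt = πh²/16 · 12
At h = 24: dV/dt = 432π cm³/s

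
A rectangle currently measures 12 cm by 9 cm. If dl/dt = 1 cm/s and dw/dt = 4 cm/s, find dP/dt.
10 cm/s

P = 2(l + w)
dP/dt = 2(dl/dt + dw/dt) = 2(1 + 4) = 10 cm/s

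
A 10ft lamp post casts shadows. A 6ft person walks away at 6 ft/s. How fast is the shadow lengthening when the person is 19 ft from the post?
9 ft/s

By similar triangles: 10/(x+s) = 6/s
Solving: s = 6x/4
ds/dt = 6/4 · dx/dt = 3/2 · 6 = 9 ft/s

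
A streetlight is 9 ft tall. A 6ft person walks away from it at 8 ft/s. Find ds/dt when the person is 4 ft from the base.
16 ft/s

By similar triangles: 9/(x+s) = 6/s
Solving: s = 6x/3
ds/dt = 6/3 · dx/dt = 2 · 8 = 16 ft/s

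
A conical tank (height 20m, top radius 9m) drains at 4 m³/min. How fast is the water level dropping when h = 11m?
1600/(9801π) ≈ 0.05196 m/min

r/h = 9/20, so r = (9/20)h
V = (1/3)πr²h = (1/3)π((9/20)h)²h = (27/400)πh³
dV/dh = (81/400)πh²
dh/dt = (dV/dt)/(dV/dh) = -4/((81/400)π·11²) = -1600/(9801π) m/min
The level is dropping at 1600/(9801π) ≈ 0.05196 m/min.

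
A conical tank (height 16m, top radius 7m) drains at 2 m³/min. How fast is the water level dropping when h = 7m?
512/(2401π) ≈ 0.06788 m/min

r/h = 7/16, so r = (7/16)h
V = (1/3)πr²h = (1/3)π((7/16)h)²h = (49/768)πh³
dV/dh = (49/256)πh²
dh/dt = (dV/dt)/(dV/dh) = -2/((49/256)π·7²) = -512/(2401π) m/min
The level is dropping at 512/(2401π) ≈ 0.06788 m/min.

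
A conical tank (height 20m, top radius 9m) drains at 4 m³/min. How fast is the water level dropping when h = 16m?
25/(324π) ≈ 0.02456 m/min

r/h = 9/20, so r = (9/20)h
V = (1/3)πr²h = (1/3)π((9/20)h)²h = (27/400)πh³
dV/dh = (81/400)πh²
dh/dt = (dV/dt)/(dV/dh) = -4/((81/400)π·16²) = -25/(324π) m/min
The level is dropping at 25/(324π) ≈ 0.02456 m/min.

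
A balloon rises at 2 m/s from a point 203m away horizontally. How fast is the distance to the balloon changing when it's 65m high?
65√45434/22717 ≈ 0.6099 m/s

z² = 203² + y²
z = √(203² + 65²) = √45434
dz/dt = y/z · dy/dt = 65/√45434 · 2 = 65√45434/22717 ≈ 0.6099 m/s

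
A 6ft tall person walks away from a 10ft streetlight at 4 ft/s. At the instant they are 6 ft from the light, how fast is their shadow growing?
6 ft/s

By similar triangles: 10/(x+s) = 6/s
Solving: s = 6x/4
ds/dt = 6/4 · dx/dt = 3/2 · 4 = 6 ft/s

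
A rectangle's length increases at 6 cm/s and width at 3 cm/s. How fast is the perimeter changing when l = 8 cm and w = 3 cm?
18 cm/s

P = 2(l + w)
dP/dt = 2(dl/dt + dw/dt) = 2(6 + 3) = 18 cm/s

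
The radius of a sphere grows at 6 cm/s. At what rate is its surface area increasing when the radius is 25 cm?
1200π cm²/s

S = 4πr²
dS/dt = dS/dr · dr/dt = 8πr · 6
At r = 25: dS/dt = 1200π cm²/s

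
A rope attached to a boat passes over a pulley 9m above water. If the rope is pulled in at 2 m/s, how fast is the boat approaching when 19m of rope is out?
19√70/70 ≈ 2.271 m/s

rope² = x² + 9²
x = √(19² - 9²) = 2√70
dx/dt = (rope/x) · d(rope)/dt = (19/(2√70)) · (-2) = -19√70/70 m/s
The boat approaches at 19√70/70 ≈ 2.271 m/s.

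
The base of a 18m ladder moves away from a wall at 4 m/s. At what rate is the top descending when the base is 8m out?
16√65/65 ≈ 1.985 m/s

x² + y² = 18²
2x·dx/dt + 2y·dy/dt = 0
dy/dt = -x/y · dx/dt = -8/(2√65) · 4 = -16√65/65 m/s
The top is descending at 16√65/65 ≈ 1.985 m/s.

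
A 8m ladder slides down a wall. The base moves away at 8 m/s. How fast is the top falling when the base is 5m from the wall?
40√39/39 ≈ 6.405 m/s

x² + y² = 8²
2x·dx/dt + 2y·dy/dt = 0
dy/dt = -x/y · dx/dt = -5/√39 · 8 = -40√39/39 m/s
The top is descending at 40√39/39 ≈ 6.405 m/s.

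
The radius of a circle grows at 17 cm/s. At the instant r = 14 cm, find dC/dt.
34π cm/s

C = 2πr
dC/dt = 2π · dr/dt = 2π · 17 = 34π cm/s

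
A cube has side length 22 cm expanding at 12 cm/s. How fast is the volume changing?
17424 cm³/s

V = s³
dV/dt = 3s² · ds/dt = 3·22²·12 = 17424 cm³/s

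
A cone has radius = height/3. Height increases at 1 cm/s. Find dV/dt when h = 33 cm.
121π cm³/s

V = (1/3)π(h/3)²h = πh³/27
dV/dt = πh²/9 · 1
At h = 33: dV/dt = 121π cm³/s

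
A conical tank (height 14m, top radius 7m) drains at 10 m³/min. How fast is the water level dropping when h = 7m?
40/(49π) ≈ 0.2598 m/min

r/h = 7/14, so r = (1/2)h
V = (1/3)πr²h = (1/3)π((1/2)h)²h = (1/12)πh³
dV/dh = (1/4)πh²
dh/dt = (dV/dt)/(dV/dh) = -10/((1/4)π·7²) = -40/(49π) m/min
The level is dropping at 40/(49π) ≈ 0.2598 m/min.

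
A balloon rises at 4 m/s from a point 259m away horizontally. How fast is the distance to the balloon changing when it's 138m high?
552√3445/17225 ≈ 1.881 m/s

z² = 259² + y²
z = √(259² + 138²) = 5√3445
dz/dt = y/z · dy/dt = 138/(5√3445) · 4 = 552√3445/17225 ≈ 1.881 m/s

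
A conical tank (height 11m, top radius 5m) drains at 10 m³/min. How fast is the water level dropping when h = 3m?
242/(45π) ≈ 1.712 m/min

r/h = 5/11, so r = (5/11)h
V = (1/3)πr²h = (1/3)π((5/11)h)²h = (25/363)πh³
dV/dh = (25/121)πh²
dh/dt = (dV/dt)/(dV/dh) = -10/((25/121)π·3²) = -242/(45π) m/min
The level is dropping at 242/(45π) ≈ 1.712 m/min.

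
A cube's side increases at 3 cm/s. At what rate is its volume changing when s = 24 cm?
5184 cm³/s

V = s³
dV/dt = 3s² · ds/dt = 3·24²·3 = 5184 cm³/s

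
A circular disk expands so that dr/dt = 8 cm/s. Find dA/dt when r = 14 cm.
224π cm²/s

A = πr²
dA/dt = 2πr · dr/dt = 2π(14)(8) = 224π cm²/s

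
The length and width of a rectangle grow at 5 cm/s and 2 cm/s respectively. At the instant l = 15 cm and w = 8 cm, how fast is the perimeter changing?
14 cm/s

P = 2(l + w)
dP/dt = 2(dl/dt + dw/dt) = 2(5 + 2) = 14 cm/s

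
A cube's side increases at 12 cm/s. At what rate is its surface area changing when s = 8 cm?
1152 cm²/s

A = 6s²
dA/dt = 12s · ds/dt = 12·8·12 = 1152 cm²/s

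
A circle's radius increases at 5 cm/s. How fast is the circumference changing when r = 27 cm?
10π cm/s

C = 2πr
dC/dt = 2π · dr/dt = 2π · 5 = 10π cm/s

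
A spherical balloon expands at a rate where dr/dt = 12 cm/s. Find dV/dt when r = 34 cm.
55488π cm³/s

V = (4/3)πr³
dV/dt = dV/dr · dr/dt = 4πr² · 12
At r = 34: dV/dt = 55488π cm³/s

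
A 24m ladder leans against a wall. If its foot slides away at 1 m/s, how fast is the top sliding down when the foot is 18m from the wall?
3√7/7 ≈ 1.134 m/s

x² + y² = 24²
2x·dx/dt + 2y·dy/dt = 0
dy/dt = -x/y · dx/dt = -18/(6√7) · 1 = -3√7/7 m/s
The top is descending at 3√7/7 ≈ 1.134 m/s.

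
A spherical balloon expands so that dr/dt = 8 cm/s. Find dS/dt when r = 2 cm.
128π cm²/s

S = 4πr²
dS/dt = dS/dr · dr/dt = 8πr · 8
At r = 2: dS/dt = 128π cm²/s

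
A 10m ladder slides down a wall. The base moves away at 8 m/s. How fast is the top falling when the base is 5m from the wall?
8√3/3 ≈ 4.619 m/s

x² + y² = 10²
2x·dx/dt + 2y·dy/dt = 0
dy/dt = -x/y · dx/dt = -5/(5√3) · 8 = -8√3/3 m/s
The top is descending at 8√3/3 ≈ 4.619 m/s.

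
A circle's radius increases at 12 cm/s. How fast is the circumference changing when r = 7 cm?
24π cm/s

C = 2πr
dC/dt = 2π · dr/dt = 2π · 12 = 24π cm/s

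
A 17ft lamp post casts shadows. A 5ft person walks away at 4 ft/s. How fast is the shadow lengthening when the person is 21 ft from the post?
5/3 ft/s

By similar triangles: 17/(x+s) = 5/s
Solving: s = 5x/12
ds/dt = 5/12 · dx/dt = 5/12 · 4 = 5/3 ft/s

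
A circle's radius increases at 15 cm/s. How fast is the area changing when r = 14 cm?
420π cm²/s

A = πr²
dA/dt = 2πr · dr/dt = 2π(14)(15) = 420π cm²/s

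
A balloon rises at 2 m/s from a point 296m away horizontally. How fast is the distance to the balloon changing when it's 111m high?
6√73/73 ≈ 0.7022 m/s

z² = 296² + y²
z = √(296² + 111²) = 37√73
dz/dt = y/z · dy/dt = 111/(37√73) · 2 = 6√73/73 ≈ 0.7022 m/s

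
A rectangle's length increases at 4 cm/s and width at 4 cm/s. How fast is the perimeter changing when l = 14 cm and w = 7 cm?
16 cm/s

P = 2(l + w)
dP/dt = 2(dl/dt + dw/dt) = 2(4 + 4) = 16 cm/s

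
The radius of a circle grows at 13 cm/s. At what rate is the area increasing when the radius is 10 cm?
260π cm²/s

A = πr²
dA/dt = 2πr · dr/dt = 2π(10)(13) = 260π cm²/s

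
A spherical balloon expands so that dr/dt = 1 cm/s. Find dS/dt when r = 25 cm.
200π cm²/s

S = 4πr²
dS/dt = dS/dr · dr/dt = 8πr · 1
At r = 25: dS/dt = 200π cm²/s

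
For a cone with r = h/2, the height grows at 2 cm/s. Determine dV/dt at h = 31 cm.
961π/2 cm³/s

V = (1/3)π(h/2)²h = πh³/12
dV/dt = πh²/4 · 2
At h = 31: dV/dt = 961π/2 cm³/s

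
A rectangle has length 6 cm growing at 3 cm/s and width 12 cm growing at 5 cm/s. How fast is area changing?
66 cm²/s

A = lw
dA/dt = w·dl/dt + l·dw/dt = 12·3 + 6·5 = 66 cm²/s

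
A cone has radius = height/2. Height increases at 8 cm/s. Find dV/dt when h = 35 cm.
2450π cm³/s

V = (1/3)π(h/2)²h = πh³/12
dV/dt = πh²/4 · 8
At h = 35: dV/dt = 2450π cm³/s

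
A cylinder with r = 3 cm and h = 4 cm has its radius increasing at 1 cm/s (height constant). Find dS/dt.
20π cm²/s

S = 2πrh + 2πr² (lateral + bases)
dS/dt = (2πh + 4πr)·dr/dt = (2π·4 + 4π·3)·1
= 20π cm²/s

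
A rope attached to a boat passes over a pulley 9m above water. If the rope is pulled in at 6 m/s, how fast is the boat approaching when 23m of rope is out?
69√7/28 ≈ 6.52 m/s

rope² = x² + 9²
x = √(23² - 9²) = 8√7
dx/dt = (rope/x) · d(rope)/dt = (23/(8√7)) · (-6) = -69√7/28 m/s
The boat approaches at 69√7/28 ≈ 6.52 m/s.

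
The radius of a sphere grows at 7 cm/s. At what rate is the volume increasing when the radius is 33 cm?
30492π cm³/s

V = (4/3)πr³
dV/dt = dV/dr · dr/dt = 4πr² · 7
At r = 33: dV/dt = 30492π cm³/s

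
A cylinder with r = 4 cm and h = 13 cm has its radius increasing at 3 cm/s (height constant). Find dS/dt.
126π cm²/s

S = 2πrh + 2πr² (lateral + bases)
dS/dt = (2πh + 4πr)·dr/dt = (2π·13 + 4π·4)·3
= 126π cm²/s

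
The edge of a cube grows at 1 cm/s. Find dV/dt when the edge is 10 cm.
300 cm³/s

V = s³
dV/dt = 3s² · ds/dt = 3·10²·1 = 300 cm³/s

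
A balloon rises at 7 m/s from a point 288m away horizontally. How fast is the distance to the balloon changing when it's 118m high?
413√24217/24217 ≈ 2.654 m/s

z² = 288² + y²
z = √(288² + 118²) = 2√24217
dz/dt = y/z · dy/dt = 118/(2√24217) · 7 = 413√24217/24217 ≈ 2.654 m/s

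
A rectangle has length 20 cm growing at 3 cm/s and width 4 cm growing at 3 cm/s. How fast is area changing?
72 cm²/s

A = lw
dA/dt = w·dl/dt + l·dw/dt = 4·3 + 20·3 = 72 cm²/s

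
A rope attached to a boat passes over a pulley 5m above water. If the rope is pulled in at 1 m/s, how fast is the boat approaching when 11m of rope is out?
11√6/24 ≈ 1.123 m/s

rope² = x² + 5²
x = √(11² - 5²) = 4√6
dx/dt = (rope/x) · d(rope)/dt = (11/(4√6)) · (-1) = -11√6/24 m/s
The boat approaches at 11√6/24 ≈ 1.123 m/s.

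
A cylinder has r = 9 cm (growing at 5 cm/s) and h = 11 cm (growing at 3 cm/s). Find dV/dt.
1233π cm³/s

V = πr²h
dV/dt = 2πrh·dr/dt + πr²·dh/dt
= 2π(9)(11)(5) + π(9)²(3)
= 1233π cm³/s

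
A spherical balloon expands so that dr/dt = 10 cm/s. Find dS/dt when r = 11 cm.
880π cm²/s

S = 4πr²
dS/dt = dS/dr · dr/dt = 8πr · 10
At r = 11: dS/dt = 880π cm²/s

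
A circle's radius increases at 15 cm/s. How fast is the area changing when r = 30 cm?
900π cm²/s

A = πr²
dA/dt = 2πr · dr/dt = 2π(30)(15) = 900π cm²/s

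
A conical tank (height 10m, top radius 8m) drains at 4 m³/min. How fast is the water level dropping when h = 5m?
1/(4π) ≈ 0.07958 m/min

r/h = 8/10, so r = (4/5)h
V = (1/3)πr²h = (1/3)π((4/5)h)²h = (16/75)πh³
dV/dh = (16/25)πh²
dh/dt = (dV/dt)/(dV/dh) = -4/((16/25)π·5²) = -1/(4π) m/min
The level is dropping at 1/(4π) ≈ 0.07958 m/min.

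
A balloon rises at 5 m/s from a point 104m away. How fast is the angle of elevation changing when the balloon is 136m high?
0.01774 rad/s

tan(θ) = y/104
sec²(θ) · dθ/dt = (1/104) · dy/dt
dθ/dt = cos²(θ)/104 · 5 = 104/(104² + 136²) · 5
dθ/dt = 0.01774 rad/s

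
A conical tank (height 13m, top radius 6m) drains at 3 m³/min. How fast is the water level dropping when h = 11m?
169/(1452π) ≈ 0.03705 m/min

r/h = 6/13, so r = (6/13)h
V = (1/3)πr²h = (1/3)π((6/13)h)²h = (12/169)πh³
dV/dh = (36/169)πh²
dh/dt = (dV/dt)/(dV/dh) = -3/((36/169)π·11²) = -169/(1452π) m/min
The level is dropping at 169/(1452π) ≈ 0.03705 m/min.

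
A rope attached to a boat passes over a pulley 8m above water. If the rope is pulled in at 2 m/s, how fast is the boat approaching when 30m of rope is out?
30√209/209 ≈ 2.075 m/s

rope² = x² + 8²
x = √(30² - 8²) = 2√209
dx/dt = (rope/x) · d(rope)/dt = (30/(2√209)) · (-2) = -30√209/209 m/s
The boat approaches at 30√209/209 ≈ 2.075 m/s.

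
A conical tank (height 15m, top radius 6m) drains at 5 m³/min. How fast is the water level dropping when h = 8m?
125/(256π) ≈ 0.1554 m/min

r/h = 6/15, so r = (2/5)h
V = (1/3)πr²h = (1/3)π((2/5)h)²h = (4/75)πh³
dV/dh = (4/25)πh²
dh/dt = (dV/dt)/(dV/dh) = -5/((4/25)π·8²) = -125/(256π) m/min
The level is dropping at 125/(256π) ≈ 0.1554 m/min.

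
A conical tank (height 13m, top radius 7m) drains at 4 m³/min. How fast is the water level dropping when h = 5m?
676/(1225π) ≈ 0.1757 m/min

r/h = 7/13, so r = (7/13)h
V = (1/3)πr²h = (1/3)π((7/13)h)²h = (49/507)πh³
dV/dh = (49/169)πh²
dh/dt = (dV/dt)/(dV/dh) = -4/((49/169)π·5²) = -676/(1225π) m/min
The level is dropping at 676/(1225π) ≈ 0.1757 m/min.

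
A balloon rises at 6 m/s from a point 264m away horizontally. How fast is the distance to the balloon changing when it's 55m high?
30√601/601 ≈ 1.224 m/s

z² = 264² + y²
z = √(264² + 55²) = 11√601
dz/dt = y/z · dy/dt = 55/(11√601) · 6 = 30√601/601 ≈ 1.224 m/s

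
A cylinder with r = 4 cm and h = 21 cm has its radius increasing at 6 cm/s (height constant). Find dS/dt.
348π cm²/s

S = 2πrh + 2πr² (lateral + bases)
dS/dt = (2πh + 4πr)·dr/dt = (2π·21 + 4π·4)·6
= 348π cm²/s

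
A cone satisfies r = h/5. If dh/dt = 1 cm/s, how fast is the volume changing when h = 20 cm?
16π cm³/s

V = (1/3)π(h/5)²h = πh³/75
dV/dt = πh²/25 · 1
At h = 20: dV/dt = 16π cm³/s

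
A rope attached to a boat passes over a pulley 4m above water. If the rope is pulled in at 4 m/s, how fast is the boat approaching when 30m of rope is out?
60√221/221 ≈ 4.036 m/s

rope² = x² + 4²
x = √(30² - 4²) = 2√221
dx/dt = (rope/x) · d(rope)/dt = (30/(2√221)) · (-4) = -60√221/221 m/s
The boat approaches at 60√221/221 ≈ 4.036 m/s.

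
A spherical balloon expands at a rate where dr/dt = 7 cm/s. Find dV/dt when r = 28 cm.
21952π cm³/s

V = (4/3)πr³
dV/dt = dV/dr · dr/dt = 4πr² · 7
At r = 28: dV/dt = 21952π cm³/s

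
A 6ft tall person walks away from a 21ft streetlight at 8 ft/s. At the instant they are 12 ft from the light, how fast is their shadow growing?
16/5 ft/s

By similar triangles: 21/(x+s) = 6/s
Solving: s = 6x/15
ds/dt = 6/15 · dx/dt = 2/5 · 8 = 16/5 ft/s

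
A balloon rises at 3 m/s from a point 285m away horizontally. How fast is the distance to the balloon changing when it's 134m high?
402√99181/99181 ≈ 1.276 m/s

z² = 285² + y²
z = √(285² + 134²) = √99181
dz/dt = y/z · dy/dt = 134/√99181 · 3 = 402√99181/99181 ≈ 1.276 m/s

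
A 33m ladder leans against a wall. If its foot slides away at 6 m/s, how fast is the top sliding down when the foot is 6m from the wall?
4√13/13 ≈ 1.109 m/s

x² + y² = 33²
2x·dx/dt + 2y·dy/dt = 0
dy/dt = -x/y · dx/dt = -6/(9√13) · 6 = -4√13/13 m/s
The top is descending at 4√13/13 ≈ 1.109 m/s.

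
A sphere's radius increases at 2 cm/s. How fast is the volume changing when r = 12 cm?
1152π cm³/s

V = (4/3)πr³
dV/dt = dV/dr · dr/dt = 4πr² · 2
At r = 12: dV/dt = 1152π cm³/s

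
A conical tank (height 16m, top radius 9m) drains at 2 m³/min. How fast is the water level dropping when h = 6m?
128/(729π) ≈ 0.05589 m/min

r/h = 9/16, so r = (9/16)h
V = (1/3)πr²h = (1/3)π((9/16)h)²h = (27/256)πh³
dV/dh = (81/256)πh²
dh/dt = (dV/dt)/(dV/dh) = -2/((81/256)π·6²) = -128/(729π) m/min
The level is dropping at 128/(729π) ≈ 0.05589 m/min.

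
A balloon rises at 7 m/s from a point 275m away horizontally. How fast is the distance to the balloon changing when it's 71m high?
497√80666/80666 ≈ 1.75 m/s

z² = 275² + y²
z = √(275² + 71²) = √80666
dz/dt = y/z · dy/dt = 71/√80666 · 7 = 497√80666/80666 ≈ 1.75 m/s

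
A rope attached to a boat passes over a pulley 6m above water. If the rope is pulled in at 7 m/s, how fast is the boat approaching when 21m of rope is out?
49√5/15 ≈ 7.304 m/s

rope² = x² + 6²
x = √(21² - 6²) = 9√5
dx/dt = (rope/x) · d(rope)/dt = (21/(9√5)) · (-7) = -49√5/15 m/s
The boat approaches at 49√5/15 ≈ 7.304 m/s.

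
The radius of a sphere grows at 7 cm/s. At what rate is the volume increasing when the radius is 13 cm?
4732π cm³/s

V = (4/3)πr³
dV/dt = dV/dr · dr/dt = 4πr² · 7
At r = 13: dV/dt = 4732π cm³/s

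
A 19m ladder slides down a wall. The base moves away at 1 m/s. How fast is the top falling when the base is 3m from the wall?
3√22/88 ≈ 0.1599 m/s

x² + y² = 19²
2x·dx/dt + 2y·dy/dt = 0
dy/dt = -x/y · dx/dt = -3/(4√22) · 1 = -3√22/88 m/s
The top is descending at 3√22/88 ≈ 0.1599 m/s.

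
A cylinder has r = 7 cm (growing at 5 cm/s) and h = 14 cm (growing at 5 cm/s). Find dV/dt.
1225π cm³/s

V = πr²h
dV/dt = 2πrh·dr/dt + πr²·dh/dt
= 2π(7)(14)(5) + π(7)²(5)
= 1225π cm³/s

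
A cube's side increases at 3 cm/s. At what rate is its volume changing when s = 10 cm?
900 cm³/s

V = s³
dV/dt = 3s² · ds/dt = 3·10²·3 = 900 cm³/s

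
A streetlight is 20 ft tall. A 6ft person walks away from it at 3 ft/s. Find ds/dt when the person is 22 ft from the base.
9/7 ft/s

By similar triangles: 20/(x+s) = 6/s
Solving: s = 6x/14
ds/dt = 6/14 · dx/dt = 3/7 · 3 = 9/7 ft/s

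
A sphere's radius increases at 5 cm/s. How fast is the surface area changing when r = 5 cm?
200π cm²/s

S = 4πr²
dS/dt = dS/dr · dr/dt = 8πr · 5
At r = 5: dS/dt = 200π cm²/s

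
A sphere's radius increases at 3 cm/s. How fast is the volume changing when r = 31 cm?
11532π cm³/s

V = (4/3)πr³
dV/dt = dV/dr · dr/dt = 4πr² · 3
At r = 31: dV/dt = 11532π cm³/s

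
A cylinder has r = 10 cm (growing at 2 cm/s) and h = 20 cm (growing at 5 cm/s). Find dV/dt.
1300π cm³/s

V = πr²h
dV/dt = 2πrh·dr/dt + πr²·dh/dt
= 2π(10)(20)(2) + π(10)²(5)
= 1300π cm³/s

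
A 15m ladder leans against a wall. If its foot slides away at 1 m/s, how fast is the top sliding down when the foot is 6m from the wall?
2√21/21 ≈ 0.4364 m/s

x² + y² = 15²
2x·dx/dt + 2y·dy/dt = 0
dy/dt = -x/y · dx/dt = -6/(3√21) · 1 = -2√21/21 m/s
The top is descending at 2√21/21 ≈ 0.4364 m/s.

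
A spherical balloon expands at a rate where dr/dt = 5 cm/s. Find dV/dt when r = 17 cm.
5780π cm³/s

V = (4/3)πr³
dV/dt = dV/dr · dr/dt = 4πr² · 5
At r = 17: dV/dt = 5780π cm³/s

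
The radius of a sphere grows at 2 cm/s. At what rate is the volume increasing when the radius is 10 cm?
800π cm³/s

V = (4/3)πr³
dV/dt = dV/dr · dr/dt = 4πr² · 2
At r = 10: dV/dt = 800π cm³/s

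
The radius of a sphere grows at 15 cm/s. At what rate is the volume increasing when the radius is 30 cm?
54000π cm³/s

V = (4/3)πr³
dV/dt = dV/dr · dr/dt = 4πr² · 15
At r = 30: dV/dt = 54000π cm³/s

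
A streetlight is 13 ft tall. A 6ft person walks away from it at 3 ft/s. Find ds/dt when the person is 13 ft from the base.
18/7 ft/s

By similar triangles: 13/(x+s) = 6/s
Solving: s = 6x/7
ds/dt = 6/7 · dx/dt = 6/7 · 3 = 18/7 ft/s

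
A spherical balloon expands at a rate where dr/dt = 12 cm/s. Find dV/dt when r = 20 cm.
19200π cm³/s

V = (4/3)πr³
dV/dt = dV/dr · dr/dt = 4πr² · 12
At r = 20: dV/dt = 19200π cm³/s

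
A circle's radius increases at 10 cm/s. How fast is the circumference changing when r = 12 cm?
20π cm/s

C = 2πr
dC/dt = 2π · dr/dt = 2π · 10 = 20π cm/s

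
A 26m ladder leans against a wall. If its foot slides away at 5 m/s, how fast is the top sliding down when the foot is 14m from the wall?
7√30/12 ≈ 3.195 m/s

x² + y² = 26²
2x·dx/dt + 2y·dy/dt = 0
dy/dt = -x/y · dx/dt = -14/(4√30) · 5 = -7√30/12 m/s
The top is descending at 7√30/12 ≈ 3.195 m/s.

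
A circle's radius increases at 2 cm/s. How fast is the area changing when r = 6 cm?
24π cm²/s

A = πr²
dA/dt = 2πr · dr/dt = 2π(6)(2) = 24π cm²/s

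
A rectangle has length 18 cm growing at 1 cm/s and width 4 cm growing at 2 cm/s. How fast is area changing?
40 cm²/s

A = lw
dA/dt = w·dl/dt + l·dw/dt = 4·1 + 18·2 = 40 cm²/s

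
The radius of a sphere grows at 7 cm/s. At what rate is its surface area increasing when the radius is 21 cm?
1176π cm²/s

S = 4πr²
dS/dt = dS/dr · dr/dt = 8πr · 7
At r = 21: dS/dt = 1176π cm²/s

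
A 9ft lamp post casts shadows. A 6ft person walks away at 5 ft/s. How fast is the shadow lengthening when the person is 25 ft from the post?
10 ft/s

By similar triangles: 9/(x+s) = 6/s
Solving: s = 6x/3
ds/dt = 6/3 · dx/dt = 2 · 5 = 10 ft/s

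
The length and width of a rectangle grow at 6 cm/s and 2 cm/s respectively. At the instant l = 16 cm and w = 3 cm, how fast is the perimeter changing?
16 cm/s

P = 2(l + w)
dP/dt = 2(dl/dt + dw/dt) = 2(6 + 2) = 16 cm/s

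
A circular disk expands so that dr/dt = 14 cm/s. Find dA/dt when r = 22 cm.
616π cm²/s

A = πr²
dA/dt = 2πr · dr/dt = 2π(22)(14) = 616π cm²/s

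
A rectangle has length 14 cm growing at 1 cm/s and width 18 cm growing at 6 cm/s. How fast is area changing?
102 cm²/s

A = lw
dA/dt = w·dl/dt + l·dw/dt = 18·1 + 14·6 = 102 cm²/s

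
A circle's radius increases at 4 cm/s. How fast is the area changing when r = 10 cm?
80π cm²/s

A = πr²
dA/dt = 2πr · dr/dt = 2π(10)(4) = 80π cm²/s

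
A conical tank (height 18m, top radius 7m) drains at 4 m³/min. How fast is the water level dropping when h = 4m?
81/(49π) ≈ 0.5262 m/min

r/h = 7/18, so r = (7/18)h
V = (1/3)πr²h = (1/3)π((7/18)h)²h = (49/972)πh³
dV/dh = (49/324)πh²
dh/dt = (dV/dt)/(dV/dh) = -4/((49/324)π·4²) = -81/(49π) m/min
The level is dropping at 81/(49π) ≈ 0.5262 m/min.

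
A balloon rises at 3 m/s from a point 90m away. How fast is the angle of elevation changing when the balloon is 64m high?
0.022138 rad/s

tan(θ) = y/90
sec²(θ) · dθ/dt = (1/90) · dy/dt
dθ/dt = cos²(θ)/90 · 3 = 90/(90² + 64²) · 3
dθ/dt = 0.022138 rad/s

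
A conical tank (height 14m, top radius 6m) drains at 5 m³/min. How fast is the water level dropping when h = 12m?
245/(1296π) ≈ 0.06017 m/min

r/h = 6/14, so r = (3/7)h
V = (1/3)πr²h = (1/3)π((3/7)h)²h = (3/49)πh³
dV/dh = (9/49)πh²
dh/dt = (dV/dt)/(dV/dh) = -5/((9/49)π·12²) = -245/(1296π) m/min
The level is dropping at 245/(1296π) ≈ 0.06017 m/min.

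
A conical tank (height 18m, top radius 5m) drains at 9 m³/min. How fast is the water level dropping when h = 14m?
729/(1225π) ≈ 0.1894 m/min

r/h = 5/18, so r = (5/18)h
V = (1/3)πr²h = (1/3)π((5/18)h)²h = (25/972)πh³
dV/dh = (25/324)πh²
dh/dt = (dV/dt)/(dV/dh) = -9/((25/324)π·14²) = -729/(1225π) m/min
The level is dropping at 729/(1225π) ≈ 0.1894 m/min.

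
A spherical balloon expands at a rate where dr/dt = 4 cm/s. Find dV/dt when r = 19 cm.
5776π cm³/s

V = (4/3)πr³
dV/dt = dV/dr · dr/dt = 4πr² · 4
At r = 19: dV/dt = 5776π cm³/s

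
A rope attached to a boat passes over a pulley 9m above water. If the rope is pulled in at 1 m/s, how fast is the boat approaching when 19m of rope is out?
19√70/140 ≈ 1.135 m/s

rope² = x² + 9²
x = √(19² - 9²) = 2√70
dx/dt = (rope/x) · d(rope)/dt = (19/(2√70)) · (-1) = -19√70/140 m/s
The boat approaches at 19√70/140 ≈ 1.135 m/s.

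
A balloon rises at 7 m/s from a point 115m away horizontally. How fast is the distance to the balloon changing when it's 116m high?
812√26681/26681 ≈ 4.971 m/s

z² = 115² + y²
z = √(115² + 116²) = √26681
dz/dt = y/z · dy/dt = 116/√26681 · 7 = 812√26681/26681 ≈ 4.971 m/s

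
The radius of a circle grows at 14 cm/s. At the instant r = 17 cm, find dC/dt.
28π cm/s

C = 2πr
dC/dt = 2π · dr/dt = 2π · 14 = 28π cm/s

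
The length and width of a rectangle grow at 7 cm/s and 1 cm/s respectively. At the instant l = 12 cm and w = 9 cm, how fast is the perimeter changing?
16 cm/s

P = 2(l + w)
dP/dt = 2(dl/dt + dw/dt) = 2(7 + 1) = 16 cm/s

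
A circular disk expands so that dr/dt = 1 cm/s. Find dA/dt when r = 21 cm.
42π cm²/s

A = πr²
dA/dt = 2πr · dr/dt = 2π(21)(1) = 42π cm²/s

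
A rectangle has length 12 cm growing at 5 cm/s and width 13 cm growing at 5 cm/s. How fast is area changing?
125 cm²/s

A = lw
dA/dt = w·dl/dt + l·dw/dt = 13·5 + 12·5 = 125 cm²/s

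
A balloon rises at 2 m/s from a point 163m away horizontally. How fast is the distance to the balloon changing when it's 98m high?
196√36173/36173 ≈ 1.031 m/s

z² = 163² + y²
z = √(163² + 98²) = √36173
dz/dt = y/z · dy/dt = 98/√36173 · 2 = 196√36173/36173 ≈ 1.031 m/s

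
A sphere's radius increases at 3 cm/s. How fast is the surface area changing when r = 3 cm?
72π cm²/s

S = 4πr²
dS/dt = dS/dr · dr/dt = 8πr · 3
At r = 3: dS/dt = 72π cm²/s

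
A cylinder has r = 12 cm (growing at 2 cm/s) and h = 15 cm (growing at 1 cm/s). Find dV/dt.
864π cm³/s

V = πr²h
dV/dt = 2πrh·dr/dt + πr²·dh/dt
= 2π(12)(15)(2) + π(12)²(1)
= 864π cm³/s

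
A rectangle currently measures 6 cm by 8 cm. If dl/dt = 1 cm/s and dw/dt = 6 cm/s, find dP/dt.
14 cm/s

P = 2(l + w)
dP/dt = 2(dl/dt + dw/dt) = 2(1 + 6) = 14 cm/s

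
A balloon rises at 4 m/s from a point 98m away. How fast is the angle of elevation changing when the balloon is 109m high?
0.018245 rad/s

tan(θ) = y/98
sec²(θ) · dθ/dt = (1/98) · dy/dt
dθ/dt = cos²(θ)/98 · 4 = 98/(98² + 109²) · 4
dθ/dt = 0.018245 rad/s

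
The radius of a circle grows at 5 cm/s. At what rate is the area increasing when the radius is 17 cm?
170π cm²/s

A = πr²
dA/dt = 2πr · dr/dt = 2π(17)(5) = 170π cm²/s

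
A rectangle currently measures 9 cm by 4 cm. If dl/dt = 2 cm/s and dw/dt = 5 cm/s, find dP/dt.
14 cm/s

P = 2(l + w)
dP/dt = 2(dl/dt + dw/dt) = 2(2 + 5) = 14 cm/s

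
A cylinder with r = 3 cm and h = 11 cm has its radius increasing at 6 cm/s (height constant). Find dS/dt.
204π cm²/s

S = 2πrh + 2πr² (lateral + bases)
dS/dt = (2πh + 4πr)·dr/dt = (2π·11 + 4π·3)·6
= 204π cm²/s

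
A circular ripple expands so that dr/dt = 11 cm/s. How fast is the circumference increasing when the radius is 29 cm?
22π cm/s

C = 2πr
dC/dt = 2π · dr/dt = 2π · 11 = 22π cm/s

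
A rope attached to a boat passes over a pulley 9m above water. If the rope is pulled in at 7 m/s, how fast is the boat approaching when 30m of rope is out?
10√91/13 ≈ 7.338 m/s

rope² = x² + 9²
x = √(30² - 9²) = 3√91
dx/dt = (rope/x) · d(rope)/dt = (30/(3√91)) · (-7) = -10√91/13 m/s
The boat approaches at 10√91/13 ≈ 7.338 m/s.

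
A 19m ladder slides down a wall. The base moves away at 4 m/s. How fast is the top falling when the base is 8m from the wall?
32√33/99 ≈ 1.857 m/s

x² + y² = 19²
2x·dx/dt + 2y·dy/dt = 0
dy/dt = -x/y · dx/dt = -8/(3√33) · 4 = -32√33/99 m/s
The top is descending at 32√33/99 ≈ 1.857 m/s.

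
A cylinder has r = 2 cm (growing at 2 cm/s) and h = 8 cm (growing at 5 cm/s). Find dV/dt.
84π cm³/s

V = πr²h
dV/dt = 2πrh·dr/dt + πr²·dh/dt
= 2π(2)(8)(2) + π(2)²(5)
= 84π cm³/s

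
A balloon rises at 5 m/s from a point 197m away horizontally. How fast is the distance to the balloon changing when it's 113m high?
565√51578/51578 ≈ 2.488 m/s

z² = 197² + y²
z = √(197² + 113²) = √51578
dz/dt = y/z · dy/dt = 113/√51578 · 5 = 565√51578/51578 ≈ 2.488 m/s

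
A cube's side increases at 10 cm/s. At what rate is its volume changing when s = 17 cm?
8670 cm³/s

V = s³
dV/dt = 3s² · ds/dt = 3·17²·10 = 8670 cm³/s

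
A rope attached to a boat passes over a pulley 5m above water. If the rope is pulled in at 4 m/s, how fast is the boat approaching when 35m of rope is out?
7√3/3 ≈ 4.041 m/s

rope² = x² + 5²
x = √(35² - 5²) = 20√3
dx/dt = (rope/x) · d(rope)/dt = (35/(20√3)) · (-4) = -7√3/3 m/s
The boat approaches at 7√3/3 ≈ 4.041 m/s.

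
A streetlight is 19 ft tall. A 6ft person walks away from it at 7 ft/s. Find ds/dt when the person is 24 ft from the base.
42/13 ft/s

By similar triangles: 19/(x+s) = 6/s
Solving: s = 6x/13
ds/dt = 6/13 · dx/dt = 6/13 · 7 = 42/13 ft/s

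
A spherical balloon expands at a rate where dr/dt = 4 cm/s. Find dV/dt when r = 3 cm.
144π cm³/s

V = (4/3)πr³
dV/dt = dV/dr · dr/dt = 4πr² · 4
At r = 3: dV/dt = 144π cm³/s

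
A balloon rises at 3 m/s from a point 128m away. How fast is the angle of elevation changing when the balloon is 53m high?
0.020007 rad/s

tan(θ) = y/128
sec²(θ) · dθ/dt = (1/128) · dy/dt
dθ/dt = cos²(θ)/128 · 3 = 128/(128² + 53²) · 3
dθ/dt = 0.020007 rad/s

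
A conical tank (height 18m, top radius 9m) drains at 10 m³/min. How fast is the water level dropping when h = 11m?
40/(121π) ≈ 0.1052 m/min

r/h = 9/18, so r = (1/2)h
V = (1/3)πr²h = (1/3)π((1/2)h)²h = (1/12)πh³
dV/dh = (1/4)πh²
dh/dt = (dV/dt)/(dV/dh) = -10/((1/4)π·11²) = -40/(121π) m/min
The level is dropping at 40/(121π) ≈ 0.1052 m/min.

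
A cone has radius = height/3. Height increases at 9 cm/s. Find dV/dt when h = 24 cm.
576π cm³/s

V = (1/3)π(h/3)²h = πh³/27
dV/dt = πh²/9 · 9
At h = 24: dV/dt = 576π cm³/s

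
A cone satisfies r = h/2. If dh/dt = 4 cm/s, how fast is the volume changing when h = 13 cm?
169π cm³/s

V = (1/3)π(h/2)²h = πh³/12
dV/dt = πh²/4 · 4
At h = 13: dV/dt = 169π cm³/s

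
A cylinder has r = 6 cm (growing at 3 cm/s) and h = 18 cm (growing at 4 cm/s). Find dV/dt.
792π cm³/s

V = πr²h
dV/dt = 2πrh·dr/dt + πr²·dh/dt
= 2π(6)(18)(3) + π(6)²(4)
= 792π cm³/s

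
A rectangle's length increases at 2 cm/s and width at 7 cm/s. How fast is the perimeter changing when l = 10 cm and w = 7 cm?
18 cm/s

P = 2(l + w)
dP/dt = 2(dl/dt + dw/dt) = 2(2 + 7) = 18 cm/s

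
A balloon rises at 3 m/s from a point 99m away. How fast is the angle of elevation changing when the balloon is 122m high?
0.012032 rad/s

tan(θ) = y/99
sec²(θ) · dθ/dt = (1/99) · dy/dt
dθ/dt = cos²(θ)/99 · 3 = 99/(99² + 122²) · 3
dθ/dt = 0.012032 rad/s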